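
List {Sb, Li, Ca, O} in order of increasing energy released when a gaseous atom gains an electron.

EA tends to increase across a period and decrease down a group, though the pattern is less regular than for IE or radius.
These span different periods and groups, so the two trends combine.
Li > Ca: period and group pull opposite ways; the down-group shift dominates (60 vs 2 kJ/mol).
Sb > Li: period and group pull opposite ways; the across-period shift dominates (103 vs 60 kJ/mol).
O > Sb: both effects reinforce here, so O is clearly the higher of the two.
For reference (kJ/mol): Li 60, O 141, Ca 2, Sb 103.
So from lowest to highest: Ca < Li < Sb < O.

Ca < Li < Sb < O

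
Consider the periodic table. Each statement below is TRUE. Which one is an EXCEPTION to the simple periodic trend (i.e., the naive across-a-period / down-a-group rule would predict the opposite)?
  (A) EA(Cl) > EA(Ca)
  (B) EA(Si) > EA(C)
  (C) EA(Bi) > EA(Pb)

The general trend: electron affinity increases across a period and decreases down a group.
(A) Cl (period 3, group 17) vs Ca (period 4, group 2): the stated order agrees with the simple trend.
(B) Si (period 3, group 14) vs C (period 2, group 14): the stated order contradicts the simple trend.
(C) Bi (period 6, group 15) vs Pb (period 6, group 14): the stated order agrees with the simple trend.
The exception is (B): Si's larger, more diffuse 3p orbitals accept an added electron slightly more readily than C's compact 2p.

(B)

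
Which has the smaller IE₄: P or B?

P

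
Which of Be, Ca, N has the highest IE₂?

IE_2 is the cost of taking one more electron from the +1 cation: Be⁺ still has 1 valence electron; Ca⁺ still has 1 valence electron; N⁺ still has 4 valence electrons.
All are still removing valence electrons, so compare the +1 ions as you would atoms: IE_2 generally rises across a period (higher Z_eff) and falls down a group (larger shell), subject to the usual subshell exceptions.
Valence configurations: Be⁺ [He]2s¹, Ca⁺ [Ar]4s¹, N⁺ [He]2s²2p².
The numbers (kJ/mol): Be 1757, Ca 1145, N 2856.
Overall IE_2 order: Ca < Be < N.

N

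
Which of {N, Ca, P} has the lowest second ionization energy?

Ca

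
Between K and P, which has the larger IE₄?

K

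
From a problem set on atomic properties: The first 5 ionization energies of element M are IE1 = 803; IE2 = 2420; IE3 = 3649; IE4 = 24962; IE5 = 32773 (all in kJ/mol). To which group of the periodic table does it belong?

Group 13

Look for the largest jump between consecutive ionization energies: IE4/IE3 ≈ 6.8, far larger than any earlier ratio.
That jump marks the point where a core electron is being removed. So the atom has 3 valence electrons.
A main-group element with 3 valence electrons is in group 13.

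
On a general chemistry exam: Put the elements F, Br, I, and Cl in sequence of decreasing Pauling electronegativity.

F is in period 2, group 17; Cl is in period 3, group 17; Br is in period 4, group 17; I is in period 5, group 17.
Electronegativity increases across a period and decreases down a group, tracking effective nuclear charge and atomic size.
All are in group 17, so electronegativity increases up the group.
So from highest to lowest: F > Cl > Br > I.

F > Cl > Br > I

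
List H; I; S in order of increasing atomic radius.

H is in period 1, group 1; S is in period 3, group 16; I is in period 5, group 17.
Across a period the added protons contract the valence shell; down a group each new principal shell makes the atom larger.
Neither a single period nor a single group — weigh both effects.
S > H: the two effects oppose for this pair; the down-group effect wins (103 vs 32 pm).
I > S: period and group pull opposite ways; the down-group shift dominates (133 vs 103 pm).
Tabulated atomic radius (pm): H 32, S 103, I 133.
So from smallest to largest: H < S < I.

H, S, I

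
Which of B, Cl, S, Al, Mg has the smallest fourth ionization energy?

S

The fourth ionization energy removes an electron from the +3 ion. For each element: B³⁺ is the bare [He] core; Cl³⁺ still has 4 valence electrons; S³⁺ still has 3 valence electrons; Al³⁺ is the bare [Ne] core; Mg³⁺ is already 1 electron into the core.
Pulling an electron out of a noble-gas core costs far more than removing a remaining valence electron, so Mg, Al and B sit at the high end of IE_4.
Valence configurations: Cl³⁺ [Ne]3s²3p², S³⁺ [Ne]3s²3p¹.
Approximate IE_4 values (kJ/mol): B 25026, Cl 5159, S 4556, Al 11577, Mg 10543.
Putting it together, IE_4: S < Cl < Mg < Al < B.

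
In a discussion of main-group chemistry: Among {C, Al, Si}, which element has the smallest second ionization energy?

After 1 electron has been removed, what remains? C⁺ still has 3 valence electrons; Al⁺ still has 2 valence electrons; Si⁺ still has 3 valence electrons.
All are still removing valence electrons, so compare the +1 ions as you would atoms: IE_2 generally rises across a period (higher Z_eff) and falls down a group (larger shell), subject to the usual subshell exceptions.
Valence configurations: C⁺ [He]2s²2p¹, Al⁺ [Ne]3s², Si⁺ [Ne]3s²3p¹.
Si⁺ loses a lone 3p electron whereas Al⁺ must break into a filled 3s² pair, so IE_2(Al) > IE_2(Si) even though Si has the higher nuclear charge.
Tabulated IE_2 (kJ/mol): C 2353, Al 1817, Si 1577.
Overall IE_2 order: Si < Al < C.

Si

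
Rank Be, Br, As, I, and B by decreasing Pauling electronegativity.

Be is in period 2, group 2; B is in period 2, group 13; As is in period 4, group 15; Br is in period 4, group 17; I is in period 5, group 17.
EN rises left→right (higher Z_eff, smaller atoms) and falls top→bottom (larger, more shielded atoms).
Here both period and group differ, so the two effects have to be weighed against each other.
B > Be: B lies to the right of Be in period 2, so the across-period effect alone puts B higher.
As > B: the two effects oppose for this pair; the across-period effect wins (2.18 vs 2.04).
I > As: period and group pull opposite ways; the across-period shift dominates (2.66 vs 2.18).
Br > I: they share group 17; the group trend gives Br the larger value.
Tabulated electronegativity (Pauling): Be 1.57, B 2.04, As 2.18, Br 2.96, I 2.66.
So from highest to lowest: Br > I > As > B > Be.

Br > I > As > B > Be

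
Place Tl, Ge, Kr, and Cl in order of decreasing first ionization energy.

Cl is in period 3, group 17; Ge is in period 4, group 14; Kr is in period 4, group 18; Tl is in period 6, group 13.
IE₁ increases left→right with effective nuclear charge and decreases top→bottom as the valence shell moves farther out.
Here both period and group differ, so the two effects have to be weighed against each other.
Ge > Tl: relative to Tl, both the across-period and down-group shifts push Ge's first ionization energy up.
Cl > Ge: relative to Ge, both the across-period and down-group shifts push Cl's first ionization energy up.
Kr > Cl: period and group pull opposite ways; the across-period shift dominates (1351 vs 1251 kJ/mol).
For reference (kJ/mol): Cl 1251, Ge 762, Kr 1351, Tl 589.
So from highest to lowest: Kr > Cl > Ge > Tl.

Kr, Cl, Ge, Tl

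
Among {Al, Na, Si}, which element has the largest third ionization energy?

Na

After 2 electrons have been removed, what remains? Al²⁺ still has 1 valence electron; Na²⁺ is already 1 electron into the core; Si²⁺ still has 2 valence electrons.
Breaking into a closed-shell core is much more expensive than removing a leftover valence electron — Na has the largest IE_3 here.
Valence configurations: Al²⁺ [Ne]3s¹, Si²⁺ [Ne]3s².
Tabulated IE_3 (kJ/mol): Al 2745, Na 6910, Si 3232.
Hence IE_3: Al < Si < Na.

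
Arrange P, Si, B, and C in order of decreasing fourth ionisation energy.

Consider each +3 ion: P³⁺ still has 2 valence electrons; Si³⁺ still has 1 valence electron; B³⁺ is the bare [He] core; C³⁺ still has 1 valence electron.
Breaking into a closed-shell core is much more expensive than removing a leftover valence electron — B has the largest IE_4 here.
Valence configurations: P³⁺ [Ne]3s², Si³⁺ [Ne]3s¹, C³⁺ [He]2s¹.
The numbers (kJ/mol): P 4964, Si 4356, B 25026, C 6223.
Hence IE_4: Si < P < C < B.

B > C > P > Si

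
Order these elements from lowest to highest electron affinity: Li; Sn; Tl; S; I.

Li is in period 2, group 1; S is in period 3, group 16; Sn is in period 5, group 14; I is in period 5, group 17; Tl is in period 6, group 13.
EA tends to increase across a period and decrease down a group, though the pattern is less regular than for IE or radius.
These span different periods and groups, so the two trends combine.
Li > Tl: the two effects oppose for this pair; the down-group effect wins (60 vs 19 kJ/mol).
Sn > Li: the two effects oppose for this pair; the across-period effect wins (107 vs 60 kJ/mol).
S > Sn: relative to Sn, both the across-period and down-group shifts push S's electron affinity up.
I > S: the two effects oppose for this pair; the across-period effect wins (295 vs 200 kJ/mol).
Approximate values (kJ/mol): Li 60, S 200, Sn 107, I 295, Tl 19.
So from lowest to highest: Tl < Li < Sn < S < I.

Tl, Li, Sn, S, I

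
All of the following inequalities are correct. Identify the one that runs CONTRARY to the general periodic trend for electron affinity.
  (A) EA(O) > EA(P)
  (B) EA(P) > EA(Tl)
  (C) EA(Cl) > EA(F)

(C)

The general trend: electron affinity increases across a period and decreases down a group.
(A) O (period 2, group 16) vs P (period 3, group 15): the stated order agrees with the simple trend.
(B) P (period 3, group 15) vs Tl (period 6, group 13): the stated order agrees with the simple trend.
(C) Cl (period 3, group 17) vs F (period 2, group 17): the stated order contradicts the simple trend.
The exception is (C): F's small 2p subshell makes the incoming electron feel strong e⁻–e⁻ repulsion, so Cl actually releases more energy on gaining an electron.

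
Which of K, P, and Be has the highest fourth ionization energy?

Be

After 3 electrons have been removed, what remains? K³⁺ is already 2 electrons into the core; P³⁺ still has 2 valence electrons; Be³⁺ is already 1 electron into the core.
Pulling an electron out of a noble-gas core costs far more than removing a remaining valence electron, so K and Be sit at the high end of IE_4.
The numbers (kJ/mol): K 5877, P 4964, Be 21007.
Hence IE_4: P < K < Be.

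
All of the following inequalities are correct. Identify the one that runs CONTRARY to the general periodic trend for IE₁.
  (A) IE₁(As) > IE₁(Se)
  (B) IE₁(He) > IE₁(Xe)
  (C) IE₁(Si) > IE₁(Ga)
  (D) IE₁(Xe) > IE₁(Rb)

The general trend: IE₁ increases across a period and decreases down a group.
(A) As (period 4, group 15) vs Se (period 4, group 16): the stated order contradicts the simple trend.
(B) He (period 1, group 18) vs Xe (period 5, group 18): the stated order agrees with the simple trend.
(C) Si (period 3, group 14) vs Ga (period 4, group 13): the stated order agrees with the simple trend.
(D) Xe (period 5, group 18) vs Rb (period 5, group 1): the stated order agrees with the simple trend.
The exception is (A): Se (4p⁴) ionizes more easily than half-filled As (4p³).

(A)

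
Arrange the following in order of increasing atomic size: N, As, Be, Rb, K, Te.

N < Be < As < Te < K < Rb

Moving right in a period, electrons are added to the same shell under a stronger nuclear pull, so atoms get smaller; moving down, a new shell is opened and atoms get larger.
Here both period and group differ, so the two effects have to be weighed against each other.
Be > N: Be lies to the left of N in period 2, so the across-period effect alone puts Be larger.
As > Be: period and group pull opposite ways; the down-group shift dominates (121 vs 102 pm).
Te > As: the two effects oppose for this pair; the down-group effect wins (136 vs 121 pm).
K > Te: period and group pull opposite ways; the across-period shift dominates (196 vs 136 pm).
Rb > K: Rb sits below K in group 1, so the down-group effect alone puts Rb larger.
Approximate values (pm): Be 102, N 71, K 196, As 121, Rb 210, Te 136.
So from smallest to largest: N < Be < As < Te < K < Rb.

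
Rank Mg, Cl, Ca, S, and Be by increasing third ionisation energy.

The third ionization energy removes an electron from the +2 ion. For each element: Mg²⁺ is the bare [Ne] core; Cl²⁺ still has 5 valence electrons; Ca²⁺ is the bare [Ar] core; S²⁺ still has 4 valence electrons; Be²⁺ is the bare [He] core.
Pulling an electron out of a noble-gas core costs far more than removing a remaining valence electron, so Ca, Mg and Be sit at the high end of IE_3.
Valence configurations: Cl²⁺ [Ne]3s²3p³, S²⁺ [Ne]3s²3p².
Tabulated IE_3 (kJ/mol): Mg 7733, Cl 3822, Ca 4912, S 3357, Be 14849.
Putting it together, IE_3: S < Cl < Ca < Mg < Be.

S < Cl < Ca < Mg < Be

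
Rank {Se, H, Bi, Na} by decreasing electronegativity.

Se, H, Bi, Na

H is in period 1, group 1; Na is in period 3, group 1; Se is in period 4, group 16; Bi is in period 6, group 15.
Smaller atoms with higher effective nuclear charge are more electronegative.
Here both period and group differ, so the two effects have to be weighed against each other.
Bi > Na: period and group pull opposite ways; the across-period shift dominates (2.02 vs 0.93).
H > Bi: period and group pull opposite ways; the down-group shift dominates (2.20 vs 2.02).
Se > H: period and group pull opposite ways; the across-period shift dominates (2.55 vs 2.20).
Approximate values (Pauling): H 2.20, Na 0.93, Se 2.55, Bi 2.02.
So from highest to lowest: Se > H > Bi > Na.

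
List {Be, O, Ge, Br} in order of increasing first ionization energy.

Ge, Be, Br, O

Be is in period 2, group 2; O is in period 2, group 16; Ge is in period 4, group 14; Br is in period 4, group 17.
First ionization energy rises across a period (greater Z_eff holds electrons more tightly) and falls down a group (valence electrons are farther from the nucleus).
Here both period and group differ, so the two effects have to be weighed against each other.
Be > Ge: period and group pull opposite ways; the down-group shift dominates (900 vs 762 kJ/mol).
Br > Be: period and group pull opposite ways; the across-period shift dominates (1140 vs 900 kJ/mol).
O > Br: the two effects oppose for this pair; the down-group effect wins (1314 vs 1140 kJ/mol).
For reference (kJ/mol): Be 900, O 1314, Ge 762, Br 1140.
So from lowest to highest: Ge < Be < Br < O.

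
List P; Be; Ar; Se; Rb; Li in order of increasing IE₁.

Li is in period 2, group 1; Be is in period 2, group 2; P is in period 3, group 15; Ar is in period 3, group 18; Se is in period 4, group 16; Rb is in period 5, group 1.
Across a period the outer electron is held more tightly (higher IE₁); down a group it sits in a higher shell, more shielded, and comes off more easily.
Neither a single period nor a single group — weigh both effects.
Li > Rb: Li sits above Rb in group 1, so the down-group effect alone puts Li higher.
Be > Li: Be lies to the right of Li in period 2, so the across-period effect alone puts Be higher.
Se > Be: the two effects oppose for this pair; the across-period effect wins (941 vs 900 kJ/mol).
P > Se: the two effects oppose for this pair; the down-group effect wins (1012 vs 941 kJ/mol).
Ar > P: Ar lies to the right of P in period 3, so the across-period effect alone puts Ar higher.
Approximate values (kJ/mol): Li 520, Be 900, P 1012, Ar 1521, Se 941, Rb 403.
So from lowest to highest: Rb < Li < Be < Se < P < Ar.

Rb < Li < Be < Se < P < Ar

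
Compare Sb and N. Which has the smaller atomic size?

N is in period 2, group 15; Sb is in period 5, group 15.
Radius decreases left→right (rising Z_eff, same n) and increases top→bottom (higher n).
All are in group 15, so atomic radius increases down the group.
So N has the smaller atomic size (N < Sb).

N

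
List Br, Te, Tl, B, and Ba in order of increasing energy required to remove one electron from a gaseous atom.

B is in period 2, group 13; Br is in period 4, group 17; Te is in period 5, group 16; Ba is in period 6, group 2; Tl is in period 6, group 13.
Removing the outermost electron gets harder across a period and easier down a group.
Here both period and group differ, so the two effects have to be weighed against each other.
Tl > Ba: both are in period 6; the period trend gives Tl the larger value.
B > Tl: they share group 13; the group trend gives B the larger value.
Te > B: period and group pull opposite ways; the across-period shift dominates (869 vs 801 kJ/mol).
Br > Te: both effects reinforce here, so Br is clearly the higher of the two.
For reference (kJ/mol): B 801, Br 1140, Te 869, Ba 503, Tl 589.
So from lowest to highest: Ba < Tl < B < Te < Br.

Ba, Tl, B, Te, Br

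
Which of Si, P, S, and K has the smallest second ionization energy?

Si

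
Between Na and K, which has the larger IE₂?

Na

The second ionization energy removes an electron from the +1 ion. For each element: Na⁺ is the bare [Ne] core; K⁺ is the bare [Ar] core.
All of these are removing an electron from a noble-gas core or deeper; the smaller core (lower principal quantum number) is held far more tightly, and within a period the higher nuclear charge binds the same core more tightly.
The numbers (kJ/mol): Na 4562, K 3052.
So the second ionization energies run K < Na.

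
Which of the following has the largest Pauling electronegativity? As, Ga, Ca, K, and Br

K is in period 4, group 1; Ca is in period 4, group 2; Ga is in period 4, group 13; As is in period 4, group 15; Br is in period 4, group 17.
Smaller atoms with higher effective nuclear charge are more electronegative.
All lie in period 4, so electronegativity increases left to right.
The largest Pauling electronegativity among these belongs to Br.

Br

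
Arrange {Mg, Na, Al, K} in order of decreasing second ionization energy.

Na > K > Al > Mg

After 1 electron has been removed, what remains? Mg⁺ still has 1 valence electron; Na⁺ is the bare [Ne] core; Al⁺ still has 2 valence electrons; K⁺ is the bare [Ar] core.
Core electrons are held far more tightly than valence electrons, so K and Na top the IE_2 order.
Valence configurations: Mg⁺ [Ne]3s¹, Al⁺ [Ne]3s².
Tabulated IE_2 (kJ/mol): Mg 1451, Na 4562, Al 1817, K 3052.
So the second ionization energies run Mg < Al < K < Na.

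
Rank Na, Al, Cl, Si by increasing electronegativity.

Na < Al < Si < Cl

Na is in period 3, group 1; Al is in period 3, group 13; Si is in period 3, group 14; Cl is in period 3, group 17.
Smaller atoms with higher effective nuclear charge are more electronegative.
All lie in period 3, so electronegativity increases left to right.
So from lowest to highest: Na < Al < Si < Cl.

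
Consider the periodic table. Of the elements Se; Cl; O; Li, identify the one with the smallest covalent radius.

O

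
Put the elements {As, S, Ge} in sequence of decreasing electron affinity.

S > Ge > As

S is in period 3, group 16; Ge is in period 4, group 14; As is in period 4, group 15.
Electron affinity generally becomes more exothermic across a period toward the halogens and less exothermic down a group.
Neither a single period nor a single group — weigh both effects.
Ge > As: this pair runs against the simple trend — see the exception note.
S > Ge: both effects reinforce here, so S is clearly the higher of the two.
Note the exception: Ge has a higher electron affinity than As, contrary to the simple trend — adding an electron to As's half-filled 4p³ is unfavourable, so Ge (4p²) has the more exothermic EA.
Tabulated electron affinity (kJ/mol): S 200, Ge 119, As 78.
So from highest to lowest: S > Ge > As.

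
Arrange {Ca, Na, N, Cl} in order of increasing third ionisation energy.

After 2 electrons have been removed, what remains? Ca²⁺ is the bare [Ar] core; Na²⁺ is already 1 electron into the core; N²⁺ still has 3 valence electrons; Cl²⁺ still has 5 valence electrons.
Pulling an electron out of a noble-gas core costs far more than removing a remaining valence electron, so Ca and Na sit at the high end of IE_3.
Valence configurations: N²⁺ [He]2s²2p¹, Cl²⁺ [Ne]3s²3p³.
Approximate IE_3 values (kJ/mol): Ca 4912, Na 6910, N 4578, Cl 3822.
So the third ionization energies run Cl < N < Ca < Na.

Cl < N < Ca < Na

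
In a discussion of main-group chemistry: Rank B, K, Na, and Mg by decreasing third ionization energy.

After 2 electrons have been removed, what remains? B²⁺ still has 1 valence electron; K²⁺ is already 1 electron into the core; Na²⁺ is already 1 electron into the core; Mg²⁺ is the bare [Ne] core.
Core electrons are held far more tightly than valence electrons, so K, Na and Mg top the IE_3 order.
Tabulated IE_3 (kJ/mol): B 3660, K 4420, Na 6910, Mg 7733.
Putting it together, IE_3: B < K < Na < Mg.

Mg > Na > K > B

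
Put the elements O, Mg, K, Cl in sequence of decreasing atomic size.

O is in period 2, group 16; Mg is in period 3, group 2; Cl is in period 3, group 17; K is in period 4, group 1.
Radius decreases left→right (rising Z_eff, same n) and increases top→bottom (higher n).
Here both period and group differ, so the two effects have to be weighed against each other.
Cl > O: period and group pull opposite ways; the down-group shift dominates (99 vs 63 pm).
Mg > Cl: both are in period 3; the period trend gives Mg the larger value.
K > Mg: both effects reinforce here, so K is clearly the larger of the two.
Approximate values (pm): O 63, Mg 139, Cl 99, K 196.
So from largest to smallest: K > Mg > Cl > O.

K > Mg > Cl > O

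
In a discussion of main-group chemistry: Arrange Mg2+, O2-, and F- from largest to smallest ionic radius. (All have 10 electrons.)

All of these have 10 electrons, so size is governed by nuclear charge alone: the more protons, the stronger the pull on the same electron cloud, and the smaller the ion.
Nuclear charges: Mg2+ (Z=12), F- (Z=9), O2- (Z=8).
Largest to smallest: O2- > F- > Mg2+.

O2- > F- > Mg2+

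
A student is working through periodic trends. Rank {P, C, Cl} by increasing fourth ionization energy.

P, Cl, C

Consider each +3 ion: P³⁺ still has 2 valence electrons; C³⁺ still has 1 valence electron; Cl³⁺ still has 4 valence electrons.
All are still removing valence electrons, so compare the +3 ions as you would atoms: IE_4 generally rises across a period (higher Z_eff) and falls down a group (larger shell), subject to the usual subshell exceptions.
Valence configurations: P³⁺ [Ne]3s², C³⁺ [He]2s¹, Cl³⁺ [Ne]3s²3p².
Tabulated IE_4 (kJ/mol): P 4964, C 6223, Cl 5159.
Hence IE_4: P < Cl < C.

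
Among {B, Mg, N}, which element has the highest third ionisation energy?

Mg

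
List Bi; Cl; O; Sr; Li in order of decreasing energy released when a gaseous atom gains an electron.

Cl > O > Bi > Li > Sr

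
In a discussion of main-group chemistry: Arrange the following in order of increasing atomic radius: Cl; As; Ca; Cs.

Cl < As < Ca < Cs

Cl is in period 3, group 17; Ca is in period 4, group 2; As is in period 4, group 15; Cs is in period 6, group 1.
Radius decreases left→right (rising Z_eff, same n) and increases top→bottom (higher n).
Neither a single period nor a single group — weigh both effects.
As > Cl: both effects reinforce here, so As is clearly the larger of the two.
Ca > As: both are in period 4; the period trend gives Ca the larger value.
Cs > Ca: both effects reinforce here, so Cs is clearly the larger of the two.
Tabulated atomic radius (pm): Cl 99, Ca 171, As 121, Cs 232.
So from smallest to largest: Cl < As < Ca < Cs.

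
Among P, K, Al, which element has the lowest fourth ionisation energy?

IE_4 is the cost of taking one more electron from the +3 cation: P³⁺ still has 2 valence electrons; K³⁺ is already 2 electrons into the core; Al³⁺ is the bare [Ne] core.
Pulling an electron out of a noble-gas core costs far more than removing a remaining valence electron, so K and Al sit at the high end of IE_4.
The numbers (kJ/mol): P 4964, K 5877, Al 11577.
Overall IE_4 order: P < K < Al.

P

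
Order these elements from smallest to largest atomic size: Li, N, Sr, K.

Li is in period 2, group 1; N is in period 2, group 15; K is in period 4, group 1; Sr is in period 5, group 2.
Moving right in a period, electrons are added to the same shell under a stronger nuclear pull, so atoms get smaller; moving down, a new shell is opened and atoms get larger.
These span different periods and groups, so the two trends combine.
Li > N: both are in period 2; the period trend gives Li the larger value.
Sr > Li: period and group pull opposite ways; the down-group shift dominates (185 vs 133 pm).
K > Sr: the two effects oppose for this pair; the across-period effect wins (196 vs 185 pm).
Tabulated atomic radius (pm): Li 133, N 71, K 196, Sr 185.
So from smallest to largest: N < Li < Sr < K.

N < Li < Sr < K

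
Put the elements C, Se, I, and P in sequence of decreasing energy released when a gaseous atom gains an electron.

C is in period 2, group 14; P is in period 3, group 15; Se is in period 4, group 16; I is in period 5, group 17.
Atoms with high Z_eff and room in the valence shell (especially the halogens) have the most exothermic electron affinities.
A diagonal step moves right (one effect) and down (the opposite effect) at once.
C > P: period and group pull opposite ways; the down-group shift dominates (122 vs 72 kJ/mol).
Se > C: the two effects oppose for this pair; the across-period effect wins (195 vs 122 kJ/mol).
I > Se: period and group pull opposite ways; the across-period shift dominates (295 vs 195 kJ/mol).
Tabulated electron affinity (kJ/mol): C 122, P 72, Se 195, I 295.
So from highest to lowest: I > Se > C > P.

I > Se > C > P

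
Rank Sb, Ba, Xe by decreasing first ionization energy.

Sb is in period 5, group 15; Xe is in period 5, group 18; Ba is in period 6, group 2.
IE₁ increases left→right with effective nuclear charge and decreases top→bottom as the valence shell moves farther out.
These span different periods and groups, so the two trends combine.
Sb > Ba: relative to Ba, both the across-period and down-group shifts push Sb's first ionization energy up.
Xe > Sb: both are in period 5; the period trend gives Xe the larger value.
For reference (kJ/mol): Sb 831, Xe 1170, Ba 503.
So from highest to lowest: Xe > Sb > Ba.

Xe > Sb > Ba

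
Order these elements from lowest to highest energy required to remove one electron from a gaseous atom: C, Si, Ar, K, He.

He is in period 1, group 18; C is in period 2, group 14; Si is in period 3, group 14; Ar is in period 3, group 18; K is in period 4, group 1.
IE₁ increases left→right with effective nuclear charge and decreases top→bottom as the valence shell moves farther out.
These span different periods and groups, so the two trends combine.
Si > K: relative to K, both the across-period and down-group shifts push Si's first ionization energy up.
C > Si: C sits above Si in group 14, so the down-group effect alone puts C higher.
Ar > C: the two effects oppose for this pair; the across-period effect wins (1521 vs 1086 kJ/mol).
He > Ar: He sits above Ar in group 18, so the down-group effect alone puts He higher.
Approximate values (kJ/mol): He 2372, C 1086, Si 786, Ar 1521, K 419.
So from lowest to highest: K < Si < C < Ar < He.

K < Si < C < Ar < He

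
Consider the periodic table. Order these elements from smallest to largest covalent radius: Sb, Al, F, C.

C is in period 2, group 14; F is in period 2, group 17; Al is in period 3, group 13; Sb is in period 5, group 15.
Atomic radius shrinks across a period as nuclear charge pulls the same shell inward, and grows down a group as new shells are added.
Neither a single period nor a single group — weigh both effects.
C > F: both are in period 2; the period trend gives C the larger value.
Al > C: both effects reinforce here, so Al is clearly the larger of the two.
Sb > Al: the two effects oppose for this pair; the down-group effect wins (140 vs 126 pm).
Tabulated atomic radius (pm): C 75, F 64, Al 126, Sb 140.
So from smallest to largest: F < C < Al < Sb.

F < C < Al < Sb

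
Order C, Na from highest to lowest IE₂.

Na, C

IE_2 is the cost of taking one more electron from the +1 cation: C⁺ still has 3 valence electrons; Na⁺ is the bare [Ne] core.
Breaking into a closed-shell core is much more expensive than removing a leftover valence electron — Na has the largest IE_2 here.
Approximate IE_2 values (kJ/mol): C 2353, Na 4562.
Overall IE_2 order: C < Na.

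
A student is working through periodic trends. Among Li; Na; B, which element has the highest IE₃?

Li

Consider each +2 ion: Li²⁺ is already 1 electron into the core; Na²⁺ is already 1 electron into the core; B²⁺ still has 1 valence electron.
Core electrons are held far more tightly than valence electrons, so Na and Li top the IE_3 order.
Approximate IE_3 values (kJ/mol): Li 11815, Na 6910, B 3660.
Overall IE_3 order: B < Na < Li.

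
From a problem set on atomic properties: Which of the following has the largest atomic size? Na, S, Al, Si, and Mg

Na

Na is in period 3, group 1; Mg is in period 3, group 2; Al is in period 3, group 13; Si is in period 3, group 14; S is in period 3, group 16.
Atomic radius shrinks across a period as nuclear charge pulls the same shell inward, and grows down a group as new shells are added.
All lie in period 3, so atomic radius increases right to left.
The largest atomic size among these belongs to Na.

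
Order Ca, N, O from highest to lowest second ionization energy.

Consider each +1 ion: Ca⁺ still has 1 valence electron; N⁺ still has 4 valence electrons; O⁺ still has 5 valence electrons.
All are still removing valence electrons, so compare the +1 ions as you would atoms: IE_2 generally rises across a period (higher Z_eff) and falls down a group (larger shell), subject to the usual subshell exceptions.
Valence configurations: Ca⁺ [Ar]4s¹, N⁺ [He]2s²2p², O⁺ [He]2s²2p³.
Tabulated IE_2 (kJ/mol): Ca 1145, N 2856, O 3388.
Overall IE_2 order: Ca < N < O.

O > N > Ca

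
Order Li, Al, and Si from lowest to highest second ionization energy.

After 1 electron has been removed, what remains? Li⁺ is the bare [He] core; Al⁺ still has 2 valence electrons; Si⁺ still has 3 valence electrons.
Breaking into a closed-shell core is much more expensive than removing a leftover valence electron — Li has the largest IE_2 here.
Valence configurations: Al⁺ [Ne]3s², Si⁺ [Ne]3s²3p¹.
Si⁺ loses a lone 3p electron whereas Al⁺ must break into a filled 3s² pair, so IE_2(Al) > IE_2(Si) even though Si has the higher nuclear charge.
Approximate IE_2 values (kJ/mol): Li 7298, Al 1817, Si 1577.
Putting it together, IE_2: Si < Al < Li.

Si < Al < Li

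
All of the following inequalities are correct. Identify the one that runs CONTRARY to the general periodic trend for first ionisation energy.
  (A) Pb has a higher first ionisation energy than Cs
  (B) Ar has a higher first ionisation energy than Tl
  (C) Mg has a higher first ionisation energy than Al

(C)

The general trend: first ionisation energy increases across a period and decreases down a group.
(A) Pb (period 6, group 14) vs Cs (period 6, group 1): the stated order agrees with the simple trend.
(B) Ar (period 3, group 18) vs Tl (period 6, group 13): the stated order agrees with the simple trend.
(C) Mg (period 3, group 2) vs Al (period 3, group 13): the stated order contradicts the simple trend.
The exception is (C): Al's single 3p electron is easier to remove than one from Mg's filled 3s².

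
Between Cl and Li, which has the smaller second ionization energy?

Consider each +1 ion: Cl⁺ still has 6 valence electrons; Li⁺ is the bare [He] core.
Breaking into a closed-shell core is much more expensive than removing a leftover valence electron — Li has the largest IE_2 here.
Approximate IE_2 values (kJ/mol): Cl 2298, Li 7298.
Putting it together, IE_2: Cl < Li.

Cl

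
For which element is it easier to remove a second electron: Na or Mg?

Mg

IE_2 is the cost of taking one more electron from the +1 cation: Na⁺ is the bare [Ne] core; Mg⁺ still has 1 valence electron.
Pulling an electron out of a noble-gas core costs far more than removing a remaining valence electron, so Na sits at the high end of IE_2.
Tabulated IE_2 (kJ/mol): Na 4562, Mg 1451.
Hence IE_2: Mg < Na.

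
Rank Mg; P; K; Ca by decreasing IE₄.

Mg, Ca, K, P

IE_4 is the cost of taking one more electron from the +3 cation: Mg³⁺ is already 1 electron into the core; P³⁺ still has 2 valence electrons; K³⁺ is already 2 electrons into the core; Ca³⁺ is already 1 electron into the core.
Core electrons are held far more tightly than valence electrons, so K, Ca and Mg top the IE_4 order.
The numbers (kJ/mol): Mg 10543, P 4964, K 5877, Ca 6491.
Putting it together, IE_4: P < K < Ca < Mg.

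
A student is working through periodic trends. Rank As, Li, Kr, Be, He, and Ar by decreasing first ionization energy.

He is in period 1, group 18; Li is in period 2, group 1; Be is in period 2, group 2; Ar is in period 3, group 18; As is in period 4, group 15; Kr is in period 4, group 18.
Across a period the outer electron is held more tightly (higher IE₁); down a group it sits in a higher shell, more shielded, and comes off more easily.
Here both period and group differ, so the two effects have to be weighed against each other.
Be > Li: Be lies to the right of Li in period 2, so the across-period effect alone puts Be higher.
As > Be: the two effects oppose for this pair; the across-period effect wins (947 vs 900 kJ/mol).
Kr > As: Kr lies to the right of As in period 4, so the across-period effect alone puts Kr higher.
Ar > Kr: Ar sits above Kr in group 18, so the down-group effect alone puts Ar higher.
He > Ar: they share group 18; the group trend gives He the larger value.
Approximate values (kJ/mol): He 2372, Li 520, Be 900, Ar 1521, As 947, Kr 1351.
So from highest to lowest: He > Ar > Kr > As > Be > Li.

He > Ar > Kr > As > Be > Li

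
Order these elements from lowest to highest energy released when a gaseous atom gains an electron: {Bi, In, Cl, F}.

In < Bi < F < Cl

Adding an electron releases more energy for atoms nearer the top right (short of the noble gases).
These span different periods and groups, so the two trends combine.
Bi > In: the two effects oppose for this pair; the across-period effect wins (91 vs 29 kJ/mol).
F > Bi: relative to Bi, both the across-period and down-group shifts push F's electron affinity up.
Cl > F: this pair runs against the simple trend — see the exception note.
Note the exception: Cl has a higher electron affinity than F, contrary to the simple trend — F's small 2p subshell makes the incoming electron feel strong e⁻–e⁻ repulsion, so Cl actually releases more energy on gaining an electron.
Approximate values (kJ/mol): F 328, Cl 349, In 29, Bi 91.
So from lowest to highest: In < Bi < F < Cl.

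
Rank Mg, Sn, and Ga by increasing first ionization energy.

Ga, Sn, Mg

Mg is in period 3, group 2; Ga is in period 4, group 13; Sn is in period 5, group 14.
Removing the outermost electron gets harder across a period and easier down a group.
A diagonal step moves right (one effect) and down (the opposite effect) at once.
Sn > Ga: the two effects oppose for this pair; the across-period effect wins (709 vs 579 kJ/mol).
Mg > Sn: period and group pull opposite ways; the down-group shift dominates (738 vs 709 kJ/mol).
Approximate values (kJ/mol): Mg 738, Ga 579, Sn 709.
So from lowest to highest: Ga < Sn < Mg.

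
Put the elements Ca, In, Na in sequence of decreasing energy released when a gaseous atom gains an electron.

Na > In > Ca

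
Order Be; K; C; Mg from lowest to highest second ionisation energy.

Mg < Be < C < K

IE_2 is the cost of taking one more electron from the +1 cation: Be⁺ still has 1 valence electron; K⁺ is the bare [Ar] core; C⁺ still has 3 valence electrons; Mg⁺ still has 1 valence electron.
Breaking into a closed-shell core is much more expensive than removing a leftover valence electron — K has the largest IE_2 here.
Valence configurations: Be⁺ [He]2s¹, C⁺ [He]2s²2p¹, Mg⁺ [Ne]3s¹.
Approximate IE_2 values (kJ/mol): Be 1757, K 3052, C 2353, Mg 1451.
Overall IE_2 order: Mg < Be < C < K.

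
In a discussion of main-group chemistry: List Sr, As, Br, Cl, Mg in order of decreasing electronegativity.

Cl > Br > As > Mg > Sr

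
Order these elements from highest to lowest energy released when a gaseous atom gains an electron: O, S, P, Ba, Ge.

O is in period 2, group 16; P is in period 3, group 15; S is in period 3, group 16; Ge is in period 4, group 14; Ba is in period 6, group 2.
EA tends to increase across a period and decrease down a group, though the pattern is less regular than for IE or radius.
Neither a single period nor a single group — weigh both effects.
P > Ba: relative to Ba, both the across-period and down-group shifts push P's electron affinity up.
Ge > P: this pair runs against the simple trend — see the exception note.
O > Ge: both effects reinforce here, so O is clearly the higher of the two.
S > O: this pair runs against the simple trend — see the exception note.
Note the exception: Ge has a higher electron affinity than P, contrary to the simple trend — adding an electron to P's half-filled np³ subshell costs electron-pairing energy.
Note the exception: S has a higher electron affinity than O, contrary to the simple trend — the compact 2p subshell of O repels the added electron more than S's larger 3p does.
Tabulated electron affinity (kJ/mol): O 141, P 72, S 200, Ge 119, Ba 14.
So from highest to lowest: S > O > Ge > P > Ba.

S > O > Ge > P > Ba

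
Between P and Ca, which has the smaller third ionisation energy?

The third ionization energy removes an electron from the +2 ion. For each element: P²⁺ still has 3 valence electrons; Ca²⁺ is the bare [Ar] core.
Core electrons are held far more tightly than valence electrons, so Ca tops the IE_3 order.
The numbers (kJ/mol): P 2914, Ca 4912.
Hence IE_3: P < Ca.

P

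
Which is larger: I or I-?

Forming I- adds 1 electron to I. More electron–electron repulsion in the same shell, with unchanged nuclear charge, lets the cloud expand.
An anion is larger than its parent atom: I- > I.

I-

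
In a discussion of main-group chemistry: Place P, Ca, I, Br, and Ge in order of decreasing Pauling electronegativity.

Br, I, P, Ge, Ca

P is in period 3, group 15; Ca is in period 4, group 2; Ge is in period 4, group 14; Br is in period 4, group 17; I is in period 5, group 17.
Electronegativity increases across a period and decreases down a group, tracking effective nuclear charge and atomic size.
Neither a single period nor a single group — weigh both effects.
Ge > Ca: Ge lies to the right of Ca in period 4, so the across-period effect alone puts Ge higher.
P > Ge: both effects reinforce here, so P is clearly the higher of the two.
I > P: period and group pull opposite ways; the across-period shift dominates (2.66 vs 2.19).
Br > I: they share group 17; the group trend gives Br the larger value.
Approximate values (Pauling): P 2.19, Ca 1.00, Ge 2.01, Br 2.96, I 2.66.
So from highest to lowest: Br > I > P > Ge > Ca.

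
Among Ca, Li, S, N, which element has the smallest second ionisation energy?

Ca

Consider each +1 ion: Ca⁺ still has 1 valence electron; Li⁺ is the bare [He] core; S⁺ still has 5 valence electrons; N⁺ still has 4 valence electrons.
Breaking into a closed-shell core is much more expensive than removing a leftover valence electron — Li has the largest IE_2 here.
Valence configurations: Ca⁺ [Ar]4s¹, S⁺ [Ne]3s²3p³, N⁺ [He]2s²2p².
Tabulated IE_2 (kJ/mol): Ca 1145, Li 7298, S 2252, N 2856.
So the second ionization energies run Ca < S < N < Li.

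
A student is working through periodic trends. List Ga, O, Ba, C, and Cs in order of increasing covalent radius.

C is in period 2, group 14; O is in period 2, group 16; Ga is in period 4, group 13; Cs is in period 6, group 1; Ba is in period 6, group 2.
Across a period the added protons contract the valence shell; down a group each new principal shell makes the atom larger.
Neither a single period nor a single group — weigh both effects.
C > O: both are in period 2; the period trend gives C the larger value.
Ga > C: relative to C, both the across-period and down-group shifts push Ga's atomic radius up.
Ba > Ga: both effects reinforce here, so Ba is clearly the larger of the two.
Cs > Ba: Cs lies to the left of Ba in period 6, so the across-period effect alone puts Cs larger.
For reference (pm): C 75, O 63, Ga 124, Cs 232, Ba 196.
So from smallest to largest: O < C < Ga < Ba < Cs.

O < C < Ga < Ba < Cs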